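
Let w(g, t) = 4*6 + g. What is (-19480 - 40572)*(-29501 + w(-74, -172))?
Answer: 1774596652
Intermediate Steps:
w(g, t) = 24 + g
(-19480 - 40572)*(-29501 + w(-74, -172)) = (-19480 - 40572)*(-29501 + (24 - 74)) = -60052*(-29501 - 50) = -60052*(-29551) = 1774596652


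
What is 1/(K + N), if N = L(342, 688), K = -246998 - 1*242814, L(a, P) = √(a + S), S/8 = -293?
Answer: -244906/119957898673 - I*√2002/239915797346 ≈ -2.0416e-6 - 1.865e-10*I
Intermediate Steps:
S = -2344 (S = 8*(-293) = -2344)
L(a, P) = √(-2344 + a) (L(a, P) = √(a - 2344) = √(-2344 + a))
K = -489812 (K = -246998 - 242814 = -489812)
N = I*√2002 (N = √(-2344 + 342) = √(-2002) = I*√2002 ≈ 44.744*I)
1/(K + N) = 1/(-489812 + I*√2002)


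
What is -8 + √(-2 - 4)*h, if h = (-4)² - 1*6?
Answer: -8 + 10*I*√6 ≈ -8.0 + 24.495*I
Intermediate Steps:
h = 10 (h = 16 - 6 = 10)
-8 + √(-2 - 4)*h = -8 + √(-2 - 4)*10 = -8 + √(-6)*10 = -8 + (I*√6)*10 = -8 + 10*I*√6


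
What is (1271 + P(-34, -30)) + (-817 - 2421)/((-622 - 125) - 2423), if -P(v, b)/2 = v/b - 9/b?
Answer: 6034831/4755 ≈ 1269.2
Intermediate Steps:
P(v, b) = 18/b - 2*v/b (P(v, b) = -2*(v/b - 9/b) = -2*(-9/b + v/b) = 18/b - 2*v/b)
(1271 + P(-34, -30)) + (-817 - 2421)/((-622 - 125) - 2423) = (1271 + 2*(9 - 1*(-34))/(-30)) + (-817 - 2421)/((-622 - 125) - 2423) = (1271 + 2*(-1/30)*(9 + 34)) - 3238/(-747 - 2423) = (1271 + 2*(-1/30)*43) - 3238/(-3170) = (1271 - 43/15) - 3238*(-1/3170) = 19022/15 + 1619/1585 = 6034831/4755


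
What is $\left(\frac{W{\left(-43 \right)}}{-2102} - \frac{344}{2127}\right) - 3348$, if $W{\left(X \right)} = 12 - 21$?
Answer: $- \frac{14969457937}{4470954} \approx -3348.2$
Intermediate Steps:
$W{\left(X \right)} = -9$ ($W{\left(X \right)} = 12 - 21 = -9$)
$\left(\frac{W{\left(-43 \right)}}{-2102} - \frac{344}{2127}\right) - 3348 = \left(- \frac{9}{-2102} - \frac{344}{2127}\right) - 3348 = \left(\left(-9\right) \left(- \frac{1}{2102}\right) - \frac{344}{2127}\right) - 3348 = \left(\frac{9}{2102} - \frac{344}{2127}\right) - 3348 = - \frac{703945}{4470954} - 3348 = - \frac{14969457937}{4470954}$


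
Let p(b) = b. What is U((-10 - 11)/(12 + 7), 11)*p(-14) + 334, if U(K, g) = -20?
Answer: 614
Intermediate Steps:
U((-10 - 11)/(12 + 7), 11)*p(-14) + 334 = -20*(-14) + 334 = 280 + 334 = 614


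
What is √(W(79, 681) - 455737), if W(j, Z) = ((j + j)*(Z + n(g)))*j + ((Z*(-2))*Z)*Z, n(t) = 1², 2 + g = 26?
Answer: 13*I*√3689855 ≈ 24972.0*I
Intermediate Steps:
g = 24 (g = -2 + 26 = 24)
n(t) = 1
W(j, Z) = -2*Z³ + 2*j²*(1 + Z) (W(j, Z) = ((j + j)*(Z + 1))*j + ((Z*(-2))*Z)*Z = ((2*j)*(1 + Z))*j + ((-2*Z)*Z)*Z = (2*j*(1 + Z))*j + (-2*Z²)*Z = 2*j²*(1 + Z) - 2*Z³ = -2*Z³ + 2*j²*(1 + Z))
√(W(79, 681) - 455737) = √((-2*681³ + 2*79² + 2*681*79²) - 455737) = √((-2*315821241 + 2*6241 + 2*681*6241) - 455737) = √((-631642482 + 12482 + 8500242) - 455737) = √(-623129758 - 455737) = √(-623585495) = 13*I*√3689855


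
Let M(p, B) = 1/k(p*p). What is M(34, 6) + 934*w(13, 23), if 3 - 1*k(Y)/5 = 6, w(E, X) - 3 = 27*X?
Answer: 8742239/15 ≈ 5.8282e+5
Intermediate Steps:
w(E, X) = 3 + 27*X
k(Y) = -15 (k(Y) = 15 - 5*6 = 15 - 30 = -15)
M(p, B) = -1/15 (M(p, B) = 1/(-15) = -1/15)
M(34, 6) + 934*w(13, 23) = -1/15 + 934*(3 + 27*23) = -1/15 + 934*(3 + 621) = -1/15 + 934*624 = -1/15 + 582816 = 8742239/15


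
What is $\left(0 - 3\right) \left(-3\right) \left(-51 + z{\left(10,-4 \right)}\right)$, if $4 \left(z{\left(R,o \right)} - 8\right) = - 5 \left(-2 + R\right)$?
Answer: $-477$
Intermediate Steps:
$z{\left(R,o \right)} = \frac{21}{2} - \frac{5 R}{4}$ ($z{\left(R,o \right)} = 8 + \frac{\left(-5\right) \left(-2 + R\right)}{4} = 8 + \frac{10 - 5 R}{4} = 8 - \left(- \frac{5}{2} + \frac{5 R}{4}\right) = \frac{21}{2} - \frac{5 R}{4}$)
$\left(0 - 3\right) \left(-3\right) \left(-51 + z{\left(10,-4 \right)}\right) = \left(0 - 3\right) \left(-3\right) \left(-51 + \left(\frac{21}{2} - \frac{25}{2}\right)\right) = \left(-3\right) \left(-3\right) \left(-51 + \left(\frac{21}{2} - \frac{25}{2}\right)\right) = 9 \left(-51 - 2\right) = 9 \left(-53\right) = -477$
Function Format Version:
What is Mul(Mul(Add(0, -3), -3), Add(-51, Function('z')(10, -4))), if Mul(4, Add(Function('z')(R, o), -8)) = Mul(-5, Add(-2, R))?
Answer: -477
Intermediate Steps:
Function('z')(R, o) = Add(Rational(21, 2), Mul(Rational(-5, 4), R)) (Function('z')(R, o) = Add(8, Mul(Rational(1, 4), Mul(-5, Add(-2, R)))) = Add(8, Mul(Rational(1, 4), Add(10, Mul(-5, R)))) = Add(8, Add(Rational(5, 2), Mul(Rational(-5, 4), R))) = Add(Rational(21, 2), Mul(Rational(-5, 4), R)))
Mul(Mul(Add(0, -3), -3), Add(-51, Function('z')(10, -4))) = Mul(Mul(Add(0, -3), -3), Add(-51, Add(Rational(21, 2), Mul(Rational(-5, 4), 10)))) = Mul(Mul(-3, -3), Add(-51, Add(Rational(21, 2), Rational(-25, 2)))) = Mul(9, Add(-51, -2)) = Mul(9, -53) = -477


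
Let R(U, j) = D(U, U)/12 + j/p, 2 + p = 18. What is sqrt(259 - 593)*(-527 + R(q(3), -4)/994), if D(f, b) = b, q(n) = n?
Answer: -527*I*sqrt(334) ≈ -9631.3*I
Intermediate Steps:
p = 16 (p = -2 + 18 = 16)
R(U, j) = U/12 + j/16
sqrt(259 - 593)*(-527 + R(q(3), -4)/994) = sqrt(259 - 593)*(-527 + ((1/12)*3 + (1/16)*(-4))/994) = sqrt(-334)*(-527 + (1/4 - 1/4)*(1/994)) = (I*sqrt(334))*(-527 + 0*(1/994)) = (I*sqrt(334))*(-527 + 0) = (I*sqrt(334))*(-527) = -527*I*sqrt(334)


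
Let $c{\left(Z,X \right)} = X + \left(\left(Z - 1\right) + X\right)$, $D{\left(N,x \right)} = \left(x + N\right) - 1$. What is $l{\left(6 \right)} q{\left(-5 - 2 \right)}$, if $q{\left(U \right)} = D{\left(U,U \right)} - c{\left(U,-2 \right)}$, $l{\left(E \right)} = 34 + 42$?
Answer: $-228$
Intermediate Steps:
$D{\left(N,x \right)} = -1 + N + x$ ($D{\left(N,x \right)} = \left(N + x\right) - 1 = -1 + N + x$)
$c{\left(Z,X \right)} = -1 + Z + 2 X$ ($c{\left(Z,X \right)} = X + \left(\left(-1 + Z\right) + X\right) = X + \left(-1 + X + Z\right) = -1 + Z + 2 X$)
$l{\left(E \right)} = 76$
$q{\left(U \right)} = 4 + U$ ($q{\left(U \right)} = \left(-1 + U + U\right) - \left(-1 + U + 2 \left(-2\right)\right) = \left(-1 + 2 U\right) - \left(-1 + U - 4\right) = \left(-1 + 2 U\right) - \left(-5 + U\right) = 4 + U$)
$l{\left(6 \right)} q{\left(-5 - 2 \right)} = 76 \left(4 - 7\right) = 76 \left(-3\right) = -228$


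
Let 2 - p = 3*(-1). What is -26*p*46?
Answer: -5980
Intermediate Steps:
p = 5 (p = 2 - 3*(-1) = 2 - 1*(-3) = 2 + 3 = 5)
-26*p*46 = -26*5*46 = -130*46 = -5980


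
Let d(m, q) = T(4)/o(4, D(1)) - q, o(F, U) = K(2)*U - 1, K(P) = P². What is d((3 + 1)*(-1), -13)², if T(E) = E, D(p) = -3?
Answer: 27225/169 ≈ 161.09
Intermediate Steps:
o(F, U) = -1 + 4*U (o(F, U) = 2²*U - 1 = 4*U - 1 = -1 + 4*U)
d(m, q) = -4/13 - q (d(m, q) = 4/(-1 + 4*(-3)) - q = 4/(-1 - 12) - q = 4/(-13) - q = 4*(-1/13) - q = -4/13 - q)
d((3 + 1)*(-1), -13)² = (-4/13 - 1*(-13))² = (-4/13 + 13)² = (165/13)² = 27225/169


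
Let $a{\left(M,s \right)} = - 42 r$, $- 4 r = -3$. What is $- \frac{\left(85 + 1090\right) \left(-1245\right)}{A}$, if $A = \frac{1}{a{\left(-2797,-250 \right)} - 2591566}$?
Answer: $- \frac{7582366385625}{2} \approx -3.7912 \cdot 10^{12}$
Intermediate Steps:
$r = \frac{3}{4}$ ($r = \left(- \frac{1}{4}\right) \left(-3\right) = \frac{3}{4} \approx 0.75$)
$a{\left(M,s \right)} = - \frac{63}{2}$ ($a{\left(M,s \right)} = \left(-42\right) \frac{3}{4} = - \frac{63}{2}$)
$A = - \frac{2}{5183195}$ ($A = \frac{1}{- \frac{63}{2} - 2591566} = \frac{1}{- \frac{5183195}{2}} = - \frac{2}{5183195} \approx -3.8586 \cdot 10^{-7}$)
$- \frac{\left(85 + 1090\right) \left(-1245\right)}{A} = - \frac{\left(85 + 1090\right) \left(-1245\right)}{- \frac{2}{5183195}} = - \frac{1175 \left(-1245\right) \left(-5183195\right)}{2} = - \frac{\left(-1462875\right) \left(-5183195\right)}{2} = \left(-1\right) \frac{7582366385625}{2} = - \frac{7582366385625}{2}$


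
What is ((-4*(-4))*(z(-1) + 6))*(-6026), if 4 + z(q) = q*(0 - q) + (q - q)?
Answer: -96416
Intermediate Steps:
z(q) = -4 - q² (z(q) = -4 + (q*(0 - q) + (q - q)) = -4 + (q*(-q) + 0) = -4 + (-q² + 0) = -4 - q²)
((-4*(-4))*(z(-1) + 6))*(-6026) = ((-4*(-4))*((-4 - 1*(-1)²) + 6))*(-6026) = (16*((-4 - 1*1) + 6))*(-6026) = (16*((-4 - 1) + 6))*(-6026) = (16*(-5 + 6))*(-6026) = (16*1)*(-6026) = 16*(-6026) = -96416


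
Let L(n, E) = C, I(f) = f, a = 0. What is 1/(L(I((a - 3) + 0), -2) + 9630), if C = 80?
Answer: 1/9710 ≈ 0.00010299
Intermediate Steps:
L(n, E) = 80
1/(L(I((a - 3) + 0), -2) + 9630) = 1/(80 + 9630) = 1/9710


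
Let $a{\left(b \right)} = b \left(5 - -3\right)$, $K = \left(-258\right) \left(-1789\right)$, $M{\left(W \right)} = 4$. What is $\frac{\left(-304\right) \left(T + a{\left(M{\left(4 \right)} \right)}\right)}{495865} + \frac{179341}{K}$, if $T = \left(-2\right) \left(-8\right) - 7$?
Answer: $\frac{83176016197}{228872441130} \approx 0.36342$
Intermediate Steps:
$K = 461562$
$a{\left(b \right)} = 8 b$ ($a{\left(b \right)} = b \left(5 + 3\right) = b 8 = 8 b$)
$T = 9$ ($T = 16 - 7 = 9$)
$\frac{\left(-304\right) \left(T + a{\left(M{\left(4 \right)} \right)}\right)}{495865} + \frac{179341}{K} = \frac{\left(-304\right) \left(9 + 8 \cdot 4\right)}{495865} + \frac{179341}{461562} = - 304 \left(9 + 32\right) \frac{1}{495865} + 179341 \cdot \frac{1}{461562} = \left(-304\right) 41 \cdot \frac{1}{495865} + \frac{179341}{461562} = \left(-12464\right) \frac{1}{495865} + \frac{179341}{461562} = - \frac{12464}{495865} + \frac{179341}{461562} = \frac{83176016197}{228872441130}$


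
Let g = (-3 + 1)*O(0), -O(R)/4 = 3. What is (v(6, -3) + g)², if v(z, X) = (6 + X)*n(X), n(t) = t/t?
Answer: 729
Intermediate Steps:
n(t) = 1
O(R) = -12 (O(R) = -4*3 = -12)
v(z, X) = 6 + X (v(z, X) = (6 + X)*1 = 6 + X)
g = 24 (g = (-3 + 1)*(-12) = -2*(-12) = 24)
(v(6, -3) + g)² = ((6 - 3) + 24)² = (3 + 24)² = 27² = 729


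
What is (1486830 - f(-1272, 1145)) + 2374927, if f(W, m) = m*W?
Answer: 5318197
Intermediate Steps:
f(W, m) = W*m
(1486830 - f(-1272, 1145)) + 2374927 = (1486830 - (-1272)*1145) + 2374927 = (1486830 - 1*(-1456440)) + 2374927 = (1486830 + 1456440) + 2374927 = 2943270 + 2374927 = 5318197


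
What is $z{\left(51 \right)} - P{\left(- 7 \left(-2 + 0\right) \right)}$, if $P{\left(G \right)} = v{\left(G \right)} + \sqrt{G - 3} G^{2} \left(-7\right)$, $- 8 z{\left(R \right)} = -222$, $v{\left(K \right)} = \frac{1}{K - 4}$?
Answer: $\frac{553}{20} + 1372 \sqrt{11} \approx 4578.1$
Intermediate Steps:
$v{\left(K \right)} = \frac{1}{-4 + K}$
$z{\left(R \right)} = \frac{111}{4}$ ($z{\left(R \right)} = \left(- \frac{1}{8}\right) \left(-222\right) = \frac{111}{4}$)
$P{\left(G \right)} = \frac{1}{-4 + G} - 7 G^{2} \sqrt{-3 + G}$ ($P{\left(G \right)} = \frac{1}{-4 + G} + \sqrt{G - 3} G^{2} \left(-7\right) = \frac{1}{-4 + G} + \sqrt{-3 + G} G^{2} \left(-7\right) = \frac{1}{-4 + G} + G^{2} \sqrt{-3 + G} \left(-7\right) = \frac{1}{-4 + G} - 7 G^{2} \sqrt{-3 + G}$)
$z{\left(51 \right)} - P{\left(- 7 \left(-2 + 0\right) \right)} = \frac{111}{4} - \frac{1 + 7 \left(- 7 \left(-2 + 0\right)\right)^{2} \sqrt{-3 - 7 \left(-2 + 0\right)} \left(4 - - 7 \left(-2 + 0\right)\right)}{-4 - 7 \left(-2 + 0\right)} = \frac{111}{4} - \frac{1 + 7 \left(\left(-7\right) \left(-2\right)\right)^{2} \sqrt{-3 - -14} \left(4 - \left(-7\right) \left(-2\right)\right)}{-4 - -14} = \frac{111}{4} - \frac{1 + 7 \cdot 14^{2} \sqrt{-3 + 14} \left(4 - 14\right)}{-4 + 14} = \frac{111}{4} - \frac{1 + 7 \cdot 196 \sqrt{11} \left(4 - 14\right)}{10} = \frac{111}{4} - \frac{1 + 7 \cdot 196 \sqrt{11} \left(-10\right)}{10} = \frac{111}{4} - \frac{1 - 13720 \sqrt{11}}{10} = \frac{111}{4} - \left(\frac{1}{10} - 1372 \sqrt{11}\right) = \frac{553}{20} + 1372 \sqrt{11}$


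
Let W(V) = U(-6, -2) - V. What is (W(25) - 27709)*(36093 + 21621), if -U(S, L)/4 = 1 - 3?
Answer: -1600178364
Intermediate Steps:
U(S, L) = 8 (U(S, L) = -4*(1 - 3) = -4*(-2) = 8)
W(V) = 8 - V
(W(25) - 27709)*(36093 + 21621) = ((8 - 1*25) - 27709)*(36093 + 21621) = ((8 - 25) - 27709)*57714 = (-17 - 27709)*57714 = -27726*57714 = -1600178364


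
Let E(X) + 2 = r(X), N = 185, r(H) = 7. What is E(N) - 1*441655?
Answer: -441650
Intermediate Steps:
E(X) = 5 (E(X) = -2 + 7 = 5)
E(N) - 1*441655 = 5 - 1*441655 = 5 - 441655 = -441650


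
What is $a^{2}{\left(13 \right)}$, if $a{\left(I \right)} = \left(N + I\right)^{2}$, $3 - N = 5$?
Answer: $14641$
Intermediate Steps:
$N = -2$ ($N = 3 - 5 = -2$)
$a{\left(I \right)} = \left(-2 + I\right)^{2}$
$a^{2}{\left(13 \right)} = \left(\left(-2 + 13\right)^{2}\right)^{2} = \left(11^{2}\right)^{2} = 121^{2} = 14641$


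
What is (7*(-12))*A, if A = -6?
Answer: 504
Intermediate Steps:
(7*(-12))*A = (7*(-12))*(-6) = -84*(-6) = 504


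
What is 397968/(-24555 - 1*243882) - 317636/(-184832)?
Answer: 975669463/4134645632 ≈ 0.23597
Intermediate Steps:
397968/(-24555 - 1*243882) - 317636/(-184832) = 397968/(-24555 - 243882) - 317636*(-1/184832) = 397968/(-268437) + 79409/46208 = 397968*(-1/268437) + 79409/46208 = -132656/89479 + 79409/46208 = 975669463/4134645632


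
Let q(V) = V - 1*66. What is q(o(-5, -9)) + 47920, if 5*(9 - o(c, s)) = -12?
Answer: 239327/5 ≈ 47865.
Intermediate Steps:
o(c, s) = 57/5 (o(c, s) = 9 - ⅕*(-12) = 9 + 12/5 = 57/5)
q(V) = -66 + V (q(V) = V - 66 = -66 + V)
q(o(-5, -9)) + 47920 = (-66 + 57/5) + 47920 = -273/5 + 47920 = 239327/5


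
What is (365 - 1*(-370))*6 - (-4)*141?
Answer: 4974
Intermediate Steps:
(365 - 1*(-370))*6 - (-4)*141 = (365 + 370)*6 - 1*(-564) = 735*6 + 564 = 4410 + 564 = 4974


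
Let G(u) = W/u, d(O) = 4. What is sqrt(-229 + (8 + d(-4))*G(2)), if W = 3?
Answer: I*sqrt(211) ≈ 14.526*I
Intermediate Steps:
G(u) = 3/u
sqrt(-229 + (8 + d(-4))*G(2)) = sqrt(-229 + (8 + 4)*(3/2)) = sqrt(-229 + 12*(3*(1/2))) = sqrt(-229 + 12*(3/2)) = sqrt(-229 + 18) = sqrt(-211) = I*sqrt(211)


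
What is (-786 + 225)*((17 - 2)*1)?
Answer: -8415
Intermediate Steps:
(-786 + 225)*((17 - 2)*1) = -8415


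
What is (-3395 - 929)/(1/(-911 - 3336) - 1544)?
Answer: 798436/285103 ≈ 2.8005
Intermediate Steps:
(-3395 - 929)/(1/(-911 - 3336) - 1544) = -4324/(1/(-4247) - 1544) = -4324/(-1/4247 - 1544) = -4324/(-6557369/4247) = -4324*(-4247/6557369) = 798436/285103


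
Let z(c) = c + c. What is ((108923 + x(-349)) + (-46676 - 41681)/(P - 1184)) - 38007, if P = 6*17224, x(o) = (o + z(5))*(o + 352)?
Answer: 7140793483/102160 ≈ 69898.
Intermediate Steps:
z(c) = 2*c
x(o) = (10 + o)*(352 + o) (x(o) = (o + 2*5)*(o + 352) = (o + 10)*(352 + o) = (10 + o)*(352 + o))
P = 103344
((108923 + x(-349)) + (-46676 - 41681)/(P - 1184)) - 38007 = ((108923 + (3520 + (-349)**2 + 362*(-349))) + (-46676 - 41681)/(103344 - 1184)) - 38007 = ((108923 + (3520 + 121801 - 126338)) - 88357/102160) - 38007 = ((108923 - 1017) - 88357*1/102160) - 38007 = (107906 - 88357/102160) - 38007 = 11023588603/102160 - 38007 = 7140793483/102160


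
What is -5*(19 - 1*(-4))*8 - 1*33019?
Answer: -33939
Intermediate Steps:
-5*(19 - 1*(-4))*8 - 1*33019 = -5*(19 + 4)*8 - 33019 = -5*23*8 - 33019 = -115*8 - 33019 = -920 - 33019 = -33939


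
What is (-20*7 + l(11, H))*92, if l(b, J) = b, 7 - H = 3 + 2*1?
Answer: -11868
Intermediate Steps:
H = 2 (H = 7 - (3 + 2*1) = 7 - (3 + 2) = 7 - 1*5 = 7 - 5 = 2)
(-20*7 + l(11, H))*92 = (-20*7 + 11)*92 = (-140 + 11)*92 = -129*92 = -11868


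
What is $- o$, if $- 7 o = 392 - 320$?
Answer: $\frac{72}{7} \approx 10.286$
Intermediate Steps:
$o = - \frac{72}{7}$ ($o = - \frac{392 - 320}{7} = \left(- \frac{1}{7}\right) 72 = - \frac{72}{7} \approx -10.286$)
$- o = \left(-1\right) \left(- \frac{72}{7}\right) = \frac{72}{7}$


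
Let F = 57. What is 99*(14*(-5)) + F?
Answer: -6873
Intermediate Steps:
99*(14*(-5)) + F = 99*(14*(-5)) + 57 = 99*(-70) + 57 = -6930 + 57 = -6873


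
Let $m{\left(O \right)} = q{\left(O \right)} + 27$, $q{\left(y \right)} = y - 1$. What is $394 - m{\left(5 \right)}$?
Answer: $363$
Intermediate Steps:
$q{\left(y \right)} = -1 + y$ ($q{\left(y \right)} = y - 1 = -1 + y$)
$m{\left(O \right)} = 26 + O$ ($m{\left(O \right)} = \left(-1 + O\right) + 27 = 26 + O$)
$394 - m{\left(5 \right)} = 394 - \left(26 + 5\right) = 394 - 31 = 363$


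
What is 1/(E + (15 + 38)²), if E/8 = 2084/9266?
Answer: 4633/13022433 ≈ 0.00035577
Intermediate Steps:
E = 8336/4633 (E = 8*(2084/9266) = 8*(2084*(1/9266)) = 8*(1042/4633) = 8336/4633 ≈ 1.7993)
1/(E + (15 + 38)²) = 1/(8336/4633 + (15 + 38)²) = 1/(8336/4633 + 53²) = 1/(8336/4633 + 2809) = 1/(13022433/4633) = 4633/13022433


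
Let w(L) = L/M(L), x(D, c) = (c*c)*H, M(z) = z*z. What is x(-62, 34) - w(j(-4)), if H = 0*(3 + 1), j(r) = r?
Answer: 1/4 ≈ 0.25000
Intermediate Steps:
H = 0 (H = 0*4 = 0)
M(z) = z**2
x(D, c) = 0 (x(D, c) = (c*c)*0 = c**2*0 = 0)
w(L) = 1/L (w(L) = L/(L**2) = L/L**2 = 1/L)
x(-62, 34) - w(j(-4)) = 0 - 1/(-4) = 0 - 1*(-1/4) = 0 + 1/4 = 1/4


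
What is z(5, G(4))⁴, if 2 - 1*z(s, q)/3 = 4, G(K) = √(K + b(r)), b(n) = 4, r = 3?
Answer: 1296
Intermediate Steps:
G(K) = √(4 + K) (G(K) = √(K + 4) = √(4 + K))
z(s, q) = -6 (z(s, q) = 6 - 3*4 = 6 - 12 = -6)
z(5, G(4))⁴ = (-6)⁴ = 1296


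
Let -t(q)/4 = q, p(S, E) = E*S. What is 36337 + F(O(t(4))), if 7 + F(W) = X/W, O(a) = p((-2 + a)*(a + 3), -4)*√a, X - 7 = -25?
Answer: 36330 - I/208 ≈ 36330.0 - 0.0048077*I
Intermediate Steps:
X = -18 (X = 7 - 25 = -18)
t(q) = -4*q
O(a) = -4*√a*(-2 + a)*(3 + a) (O(a) = (-4*(-2 + a)*(a + 3))*√a = (-4*(-2 + a)*(3 + a))*√a = -4*√a*(-2 + a)*(3 + a))
F(W) = -7 - 18/W
36337 + F(O(t(4))) = 36337 + (-7 - 18*(-I/(16*(6 - (-4)*4 - (-4*4)²)))) = 36337 + (-7 - 18*(-I/(16*(6 - 1*(-16) - 1*(-16)²)))) = 36337 + (-7 - 18*(-I/(16*(6 + 16 - 1*256)))) = 36337 + (-7 - 18*(-I/(16*(6 + 16 - 256)))) = 36337 + (-7 - 18*I/3744) = 36337 + (-7 - I/208) = 36330 - I/208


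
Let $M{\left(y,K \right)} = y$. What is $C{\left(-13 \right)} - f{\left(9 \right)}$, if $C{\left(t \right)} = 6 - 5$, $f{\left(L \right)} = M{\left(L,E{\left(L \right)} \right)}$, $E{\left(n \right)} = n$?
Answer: $-8$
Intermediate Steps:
$f{\left(L \right)} = L$
$C{\left(t \right)} = 1$
$C{\left(-13 \right)} - f{\left(9 \right)} = 1 - 9 = -8$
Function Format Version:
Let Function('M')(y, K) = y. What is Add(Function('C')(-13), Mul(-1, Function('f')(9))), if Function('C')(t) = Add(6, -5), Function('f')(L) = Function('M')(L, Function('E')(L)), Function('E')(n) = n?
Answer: -8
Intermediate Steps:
Function('f')(L) = L
Function('C')(t) = 1
Add(Function('C')(-13), Mul(-1, Function('f')(9))) = Add(1, Mul(-1, 9)) = Add(1, -9) = -8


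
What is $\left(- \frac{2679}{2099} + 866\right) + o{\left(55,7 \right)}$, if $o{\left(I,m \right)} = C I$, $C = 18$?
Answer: $\frac{3893065}{2099} \approx 1854.7$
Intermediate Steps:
$o{\left(I,m \right)} = 18 I$
$\left(- \frac{2679}{2099} + 866\right) + o{\left(55,7 \right)} = \left(- \frac{2679}{2099} + 866\right) + 18 \cdot 55 = \left(\left(-2679\right) \frac{1}{2099} + 866\right) + 990 = \left(- \frac{2679}{2099} + 866\right) + 990 = \frac{1815055}{2099} + 990 = \frac{3893065}{2099}$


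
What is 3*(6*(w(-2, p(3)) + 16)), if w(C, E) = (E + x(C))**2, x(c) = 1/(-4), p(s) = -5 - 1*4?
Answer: 14625/8 ≈ 1828.1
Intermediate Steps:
p(s) = -9 (p(s) = -5 - 4 = -9)
x(c) = -1/4
w(C, E) = (-1/4 + E)**2 (w(C, E) = (E - 1/4)**2 = (-1/4 + E)**2)
3*(6*(w(-2, p(3)) + 16)) = 3*(6*((-1 + 4*(-9))**2/16 + 16)) = 3*(6*((-1 - 36)**2/16 + 16)) = 3*(6*((1/16)*(-37)**2 + 16)) = 3*(6*((1/16)*1369 + 16)) = 3*(6*(1369/16 + 16)) = 3*(6*(1625/16)) = 3*(4875/8) = 14625/8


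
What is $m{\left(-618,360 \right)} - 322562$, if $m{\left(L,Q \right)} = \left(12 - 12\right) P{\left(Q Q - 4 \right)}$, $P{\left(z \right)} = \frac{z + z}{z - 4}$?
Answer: $-322562$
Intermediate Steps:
$P{\left(z \right)} = \frac{2 z}{-4 + z}$
$m{\left(L,Q \right)} = 0$ ($m{\left(L,Q \right)} = \left(12 - 12\right) \frac{2 \left(Q Q - 4\right)}{-4 + \left(Q Q - 4\right)} = 0 \frac{2 \left(Q^{2} - 4\right)}{-4 + \left(Q^{2} - 4\right)} = 0 \frac{2 \left(-4 + Q^{2}\right)}{-4 + \left(-4 + Q^{2}\right)} = 0 \frac{2 \left(-4 + Q^{2}\right)}{-8 + Q^{2}} = 0$)
$m{\left(-618,360 \right)} - 322562 = 0 - 322562 = -322562$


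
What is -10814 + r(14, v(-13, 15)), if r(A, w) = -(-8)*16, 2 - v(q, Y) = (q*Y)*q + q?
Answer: -10686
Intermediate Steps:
v(q, Y) = 2 - q - Y*q² (v(q, Y) = 2 - ((q*Y)*q + q) = 2 - ((Y*q)*q + q) = 2 - (Y*q² + q) = 2 - (q + Y*q²) = 2 + (-q - Y*q²) = 2 - q - Y*q²)
r(A, w) = 128 (r(A, w) = -1*(-128) = 128)
-10814 + r(14, v(-13, 15)) = -10814 + 128 = -10686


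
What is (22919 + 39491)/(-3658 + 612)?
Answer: -31205/1523 ≈ -20.489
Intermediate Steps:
(22919 + 39491)/(-3658 + 612) = 62410/(-3046) = 62410*(-1/3046) = -31205/1523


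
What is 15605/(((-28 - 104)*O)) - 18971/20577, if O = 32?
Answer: -133745863/28972416 ≈ -4.6163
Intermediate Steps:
15605/(((-28 - 104)*O)) - 18971/20577 = 15605/(((-28 - 104)*32)) - 18971/20577 = 15605/((-132*32)) - 18971*1/20577 = 15605/(-4224) - 18971/20577 = 15605*(-1/4224) - 18971/20577 = -15605/4224 - 18971/20577 = -133745863/28972416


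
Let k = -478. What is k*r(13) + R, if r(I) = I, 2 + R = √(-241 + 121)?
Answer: -6216 + 2*I*√30 ≈ -6216.0 + 10.954*I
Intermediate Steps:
R = -2 + 2*I*√30 (R = -2 + √(-241 + 121) = -2 + √(-120) = -2 + 2*I*√30 ≈ -2.0 + 10.954*I)
k*r(13) + R = -478*13 + (-2 + 2*I*√30) = -6214 + (-2 + 2*I*√30) = -6216 + 2*I*√30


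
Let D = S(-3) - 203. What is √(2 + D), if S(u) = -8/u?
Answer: I*√1785/3 ≈ 14.083*I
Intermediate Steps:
D = -601/3 (D = -8/(-3) - 203 = -8*(-⅓) - 203 = 8/3 - 203 = -601/3 ≈ -200.33)
√(2 + D) = √(2 - 601/3) = √(-595/3) = I*√1785/3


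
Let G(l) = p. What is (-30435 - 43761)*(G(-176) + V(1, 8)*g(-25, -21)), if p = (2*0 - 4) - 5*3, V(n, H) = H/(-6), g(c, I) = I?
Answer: -667764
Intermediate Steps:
V(n, H) = -H/6 (V(n, H) = H*(-⅙) = -H/6)
p = -19 (p = (0 - 4) - 15 = -4 - 15 = -19)
G(l) = -19
(-30435 - 43761)*(G(-176) + V(1, 8)*g(-25, -21)) = (-30435 - 43761)*(-19 - ⅙*8*(-21)) = -74196*(-19 - 4/3*(-21)) = -74196*(-19 + 28) = -74196*9 = -667764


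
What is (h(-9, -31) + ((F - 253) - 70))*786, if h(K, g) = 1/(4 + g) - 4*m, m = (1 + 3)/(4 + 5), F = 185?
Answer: -989050/9 ≈ -1.0989e+5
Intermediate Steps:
m = 4/9 ≈ 0.44444
h(K, g) = -16/9 + 1/(4 + g) (h(K, g) = 1/(4 + g) - 4*4/9 = 1/(4 + g) - 16/9 = -16/9 + 1/(4 + g))
(h(-9, -31) + ((F - 253) - 70))*786 = ((-55 - 16*(-31))/(9*(4 - 31)) + ((185 - 253) - 70))*786 = ((⅑)*(-55 + 496)/(-27) + (-68 - 70))*786 = ((⅑)*(-1/27)*441 - 138)*786 = (-49/27 - 138)*786 = -3775/27*786 = -989050/9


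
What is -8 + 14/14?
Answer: -7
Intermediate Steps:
-8 + 14/14 = -8 + (1/14)*14 = -8 + 1 = -7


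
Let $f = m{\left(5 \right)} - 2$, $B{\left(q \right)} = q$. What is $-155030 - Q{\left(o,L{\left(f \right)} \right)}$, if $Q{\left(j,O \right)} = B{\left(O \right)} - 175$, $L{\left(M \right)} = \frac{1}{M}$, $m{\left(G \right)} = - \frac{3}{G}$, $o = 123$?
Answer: $- \frac{2013110}{13} \approx -1.5485 \cdot 10^{5}$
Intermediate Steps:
$f = - \frac{13}{5}$ ($f = - \frac{3}{5} - 2 = - \frac{13}{5} \approx -2.6$)
$Q{\left(j,O \right)} = -175 + O$ ($Q{\left(j,O \right)} = O - 175 = -175 + O$)
$-155030 - Q{\left(o,L{\left(f \right)} \right)} = -155030 - \left(-175 + \frac{1}{- \frac{13}{5}}\right) = -155030 - \left(-175 - \frac{5}{13}\right) = -155030 - - \frac{2280}{13} = -155030 + \frac{2280}{13} = - \frac{2013110}{13}$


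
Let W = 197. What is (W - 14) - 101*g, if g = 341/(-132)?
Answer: 5327/12 ≈ 443.92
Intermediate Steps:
g = -31/12 (g = 341*(-1/132) = -31/12 ≈ -2.5833)
(W - 14) - 101*g = (197 - 14) - 101*(-31/12) = 183 + 3131/12 = 5327/12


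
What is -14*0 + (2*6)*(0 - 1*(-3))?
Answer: 36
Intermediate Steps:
-14*0 + (2*6)*(0 - 1*(-3)) = 0 + 12*(0 + 3) = 0 + 12*3 = 0 + 36 = 36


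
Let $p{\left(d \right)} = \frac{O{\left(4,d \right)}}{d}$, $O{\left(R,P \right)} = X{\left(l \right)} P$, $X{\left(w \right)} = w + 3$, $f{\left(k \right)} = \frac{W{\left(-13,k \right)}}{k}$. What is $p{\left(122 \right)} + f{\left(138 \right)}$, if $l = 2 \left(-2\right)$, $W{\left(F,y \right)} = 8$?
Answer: $- \frac{65}{69} \approx -0.94203$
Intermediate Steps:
$l = -4$
$f{\left(k \right)} = \frac{8}{k}$
$X{\left(w \right)} = 3 + w$
$O{\left(R,P \right)} = - P$ ($O{\left(R,P \right)} = \left(3 - 4\right) P = - P$)
$p{\left(d \right)} = -1$ ($p{\left(d \right)} = \frac{\left(-1\right) d}{d} = -1$)
$p{\left(122 \right)} + f{\left(138 \right)} = -1 + \frac{8}{138} = -1 + 8 \cdot \frac{1}{138} = -1 + \frac{4}{69} = - \frac{65}{69}$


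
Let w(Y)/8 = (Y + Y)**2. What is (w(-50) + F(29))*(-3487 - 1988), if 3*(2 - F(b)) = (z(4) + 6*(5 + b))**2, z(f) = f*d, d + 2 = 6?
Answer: -349680950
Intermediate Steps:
d = 4 (d = -2 + 6 = 4)
w(Y) = 32*Y**2 (w(Y) = 8*(Y + Y)**2 = 8*(2*Y)**2 = 8*(4*Y**2) = 32*Y**2)
z(f) = 4*f (z(f) = f*4 = 4*f)
F(b) = 2 - (46 + 6*b)**2/3 (F(b) = 2 - (4*4 + 6*(5 + b))**2/3 = 2 - (16 + (30 + 6*b))**2/3 = 2 - (46 + 6*b)**2/3)
(w(-50) + F(29))*(-3487 - 1988) = (32*(-50)**2 + (2 - 4*(23 + 3*29)**2/3))*(-3487 - 1988) = (32*2500 + (2 - 4*(23 + 87)**2/3))*(-5475) = (80000 + (2 - 4/3*110**2))*(-5475) = (80000 + (2 - 4/3*12100))*(-5475) = (80000 + (2 - 48400/3))*(-5475) = (80000 - 48394/3)*(-5475) = (191606/3)*(-5475) = -349680950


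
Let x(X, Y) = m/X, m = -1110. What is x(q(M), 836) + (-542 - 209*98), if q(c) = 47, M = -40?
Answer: -989238/47 ≈ -21048.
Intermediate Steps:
x(X, Y) = -1110/X
x(q(M), 836) + (-542 - 209*98) = -1110/47 + (-542 - 209*98) = -1110*1/47 + (-542 - 20482) = -1110/47 - 21024 = -989238/47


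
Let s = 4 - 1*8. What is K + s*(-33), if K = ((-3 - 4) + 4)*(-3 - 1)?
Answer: 144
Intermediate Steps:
K = 12 (K = (-7 + 4)*(-4) = -3*(-4) = 12)
s = -4 (s = 4 - 8 = -4)
K + s*(-33) = 12 - 4*(-33) = 12 + 132 = 144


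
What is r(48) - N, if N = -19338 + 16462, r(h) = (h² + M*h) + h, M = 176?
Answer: 13676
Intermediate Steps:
r(h) = h² + 177*h (r(h) = (h² + 176*h) + h = h² + 177*h)
N = -2876
r(48) - N = 48*(177 + 48) - 1*(-2876) = 48*225 + 2876 = 10800 + 2876 = 13676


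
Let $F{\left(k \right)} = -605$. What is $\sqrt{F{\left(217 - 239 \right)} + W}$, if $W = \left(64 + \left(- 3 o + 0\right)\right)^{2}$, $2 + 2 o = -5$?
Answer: $\frac{\sqrt{19781}}{2} \approx 70.323$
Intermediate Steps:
$o = - \frac{7}{2}$ ($o = -1 + \frac{1}{2} \left(-5\right) = -1 - \frac{5}{2} = - \frac{7}{2} \approx -3.5$)
$W = \frac{22201}{4}$ ($W = \left(64 + \left(\left(-3\right) \left(- \frac{7}{2}\right) + 0\right)\right)^{2} = \left(64 + \left(\frac{21}{2} + 0\right)\right)^{2} = \left(64 + \frac{21}{2}\right)^{2} = \left(\frac{149}{2}\right)^{2} = \frac{22201}{4} \approx 5550.3$)
$\sqrt{F{\left(217 - 239 \right)} + W} = \sqrt{-605 + \frac{22201}{4}} = \sqrt{\frac{19781}{4}} = \frac{\sqrt{19781}}{2}$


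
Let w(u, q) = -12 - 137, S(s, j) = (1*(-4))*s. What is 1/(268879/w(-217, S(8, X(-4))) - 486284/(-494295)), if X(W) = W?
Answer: -73649955/132833088989 ≈ -0.00055445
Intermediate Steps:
S(s, j) = -4*s
w(u, q) = -149
1/(268879/w(-217, S(8, X(-4))) - 486284/(-494295)) = 1/(268879/(-149) - 486284/(-494295)) = 1/(268879*(-1/149) - 486284*(-1/494295)) = 1/(-268879/149 + 486284/494295) = 1/(-132833088989/73649955) = -73649955/132833088989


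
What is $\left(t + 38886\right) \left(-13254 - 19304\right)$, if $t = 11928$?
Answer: $-1654402212$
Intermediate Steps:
$\left(t + 38886\right) \left(-13254 - 19304\right) = \left(11928 + 38886\right) \left(-13254 - 19304\right) = 50814 \left(-32558\right) = -1654402212$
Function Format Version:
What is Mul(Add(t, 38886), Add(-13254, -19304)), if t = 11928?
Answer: -1654402212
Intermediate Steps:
Mul(Add(t, 38886), Add(-13254, -19304)) = Mul(Add(11928, 38886), Add(-13254, -19304)) = Mul(50814, -32558) = -1654402212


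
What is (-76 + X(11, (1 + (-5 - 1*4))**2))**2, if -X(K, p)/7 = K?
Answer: 23409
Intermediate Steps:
X(K, p) = -7*K
(-76 + X(11, (1 + (-5 - 1*4))**2))**2 = (-76 - 7*11)**2 = (-76 - 77)**2 = (-153)**2 = 23409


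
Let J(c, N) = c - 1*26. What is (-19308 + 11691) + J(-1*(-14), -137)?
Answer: -7629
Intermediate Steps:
J(c, N) = -26 + c (J(c, N) = c - 26 = -26 + c)
(-19308 + 11691) + J(-1*(-14), -137) = (-19308 + 11691) + (-26 - 1*(-14)) = -7617 + (-26 + 14) = -7617 - 12 = -7629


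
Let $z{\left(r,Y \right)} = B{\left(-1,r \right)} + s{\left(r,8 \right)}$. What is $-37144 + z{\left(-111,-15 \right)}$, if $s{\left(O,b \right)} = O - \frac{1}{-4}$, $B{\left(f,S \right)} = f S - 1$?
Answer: $- \frac{148579}{4} \approx -37145.0$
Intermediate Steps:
$B{\left(f,S \right)} = -1 + S f$ ($B{\left(f,S \right)} = S f - 1 = -1 + S f$)
$s{\left(O,b \right)} = \frac{1}{4} + O$ ($s{\left(O,b \right)} = O - - \frac{1}{4} = O + \frac{1}{4} = \frac{1}{4} + O$)
$z{\left(r,Y \right)} = - \frac{3}{4}$ ($z{\left(r,Y \right)} = \left(-1 + r \left(-1\right)\right) + \left(\frac{1}{4} + r\right) = \left(-1 - r\right) + \left(\frac{1}{4} + r\right) = - \frac{3}{4}$)
$-37144 + z{\left(-111,-15 \right)} = -37144 - \frac{3}{4} = - \frac{148579}{4}$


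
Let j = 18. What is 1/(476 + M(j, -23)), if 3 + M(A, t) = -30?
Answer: 1/443 ≈ 0.0022573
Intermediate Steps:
M(A, t) = -33 (M(A, t) = -3 - 30 = -33)
1/(476 + M(j, -23)) = 1/(476 - 33) = 1/443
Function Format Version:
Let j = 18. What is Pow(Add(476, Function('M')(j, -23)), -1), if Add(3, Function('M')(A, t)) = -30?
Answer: Rational(1, 443) ≈ 0.0022573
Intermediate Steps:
Function('M')(A, t) = -33 (Function('M')(A, t) = Add(-3, -30) = -33)
Pow(Add(476, Function('M')(j, -23)), -1) = Pow(Add(476, -33), -1) = Pow(443, -1) = Rational(1, 443)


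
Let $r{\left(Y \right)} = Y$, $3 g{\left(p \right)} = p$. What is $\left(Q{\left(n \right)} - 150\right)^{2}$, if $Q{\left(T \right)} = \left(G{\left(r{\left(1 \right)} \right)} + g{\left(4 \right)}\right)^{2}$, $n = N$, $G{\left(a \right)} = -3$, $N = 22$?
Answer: $\frac{1755625}{81} \approx 21674.0$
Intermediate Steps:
$g{\left(p \right)} = \frac{p}{3}$
$n = 22$
$Q{\left(T \right)} = \frac{25}{9}$ ($Q{\left(T \right)} = \left(-3 + \frac{1}{3} \cdot 4\right)^{2} = \left(-3 + \frac{4}{3}\right)^{2} = \left(- \frac{5}{3}\right)^{2} = \frac{25}{9}$)
$\left(Q{\left(n \right)} - 150\right)^{2} = \left(\frac{25}{9} - 150\right)^{2} = \left(- \frac{1325}{9}\right)^{2} = \frac{1755625}{81}$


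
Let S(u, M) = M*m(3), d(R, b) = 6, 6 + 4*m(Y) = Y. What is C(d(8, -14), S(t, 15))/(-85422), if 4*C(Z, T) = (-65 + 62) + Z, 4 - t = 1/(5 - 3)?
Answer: -1/113896 ≈ -8.7799e-6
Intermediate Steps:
m(Y) = -3/2 + Y/4
t = 7/2 (t = 4 - 1/(5 - 3) = 4 - 1/2 = 4 - 1*½ = 4 - ½ = 7/2 ≈ 3.5000)
S(u, M) = -3*M/4 (S(u, M) = M*(-3/2 + (¼)*3) = M*(-3/2 + ¾) = M*(-¾) = -3*M/4)
C(Z, T) = -¾ + Z/4 (C(Z, T) = ((-65 + 62) + Z)/4 = (-3 + Z)/4 = -¾ + Z/4)
C(d(8, -14), S(t, 15))/(-85422) = (-¾ + (¼)*6)/(-85422) = (-¾ + 3/2)*(-1/85422) = (¾)*(-1/85422) = -1/113896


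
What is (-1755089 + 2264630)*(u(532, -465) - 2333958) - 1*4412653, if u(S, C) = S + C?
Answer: -1189217566684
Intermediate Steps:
u(S, C) = C + S
(-1755089 + 2264630)*(u(532, -465) - 2333958) - 1*4412653 = (-1755089 + 2264630)*((-465 + 532) - 2333958) - 1*4412653 = 509541*(67 - 2333958) - 4412653 = 509541*(-2333891) - 4412653 = -1189213154031 - 4412653 = -1189217566684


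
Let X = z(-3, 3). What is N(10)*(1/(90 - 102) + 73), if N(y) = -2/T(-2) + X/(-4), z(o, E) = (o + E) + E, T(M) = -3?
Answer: -875/144 ≈ -6.0764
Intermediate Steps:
z(o, E) = o + 2*E (z(o, E) = (E + o) + E = o + 2*E)
X = 3 (X = -3 + 2*3 = -3 + 6 = 3)
N(y) = -1/12 (N(y) = -2/(-3) + 3/(-4) = -2*(-⅓) + 3*(-¼) = ⅔ - ¾ = -1/12)
N(10)*(1/(90 - 102) + 73) = -(1/(90 - 102) + 73)/12 = -(1/(-12) + 73)/12 = -(-1/12 + 73)/12 = -1/12*875/12 = -875/144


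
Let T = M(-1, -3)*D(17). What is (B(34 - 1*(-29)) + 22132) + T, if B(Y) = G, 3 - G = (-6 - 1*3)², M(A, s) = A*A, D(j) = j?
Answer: 22071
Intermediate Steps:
M(A, s) = A²
T = 17 (T = (-1)²*17 = 1*17 = 17)
G = -78 (G = 3 - (-6 - 1*3)² = 3 - (-6 - 3)² = 3 - 1*(-9)² = 3 - 1*81 = 3 - 81 = -78)
B(Y) = -78
(B(34 - 1*(-29)) + 22132) + T = (-78 + 22132) + 17 = 22054 + 17 = 22071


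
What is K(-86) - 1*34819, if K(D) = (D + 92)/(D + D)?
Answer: -2994437/86 ≈ -34819.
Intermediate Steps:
K(D) = (92 + D)/(2*D) (K(D) = (92 + D)/((2*D)) = (92 + D)*(1/(2*D)) = (92 + D)/(2*D))
K(-86) - 1*34819 = (½)*(92 - 86)/(-86) - 1*34819 = (½)*(-1/86)*6 - 34819 = -3/86 - 34819 = -2994437/86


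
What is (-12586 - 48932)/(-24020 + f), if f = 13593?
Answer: 61518/10427 ≈ 5.8999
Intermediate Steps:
(-12586 - 48932)/(-24020 + f) = (-12586 - 48932)/(-24020 + 13593) = -61518/(-10427) = -61518*(-1/10427) = 61518/10427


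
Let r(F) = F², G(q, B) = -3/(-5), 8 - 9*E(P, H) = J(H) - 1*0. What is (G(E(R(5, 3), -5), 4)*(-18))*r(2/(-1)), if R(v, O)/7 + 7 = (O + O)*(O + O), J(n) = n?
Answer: -216/5 ≈ -43.200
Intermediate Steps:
R(v, O) = -49 + 28*O² (R(v, O) = -49 + 7*((O + O)*(O + O)) = -49 + 7*((2*O)*(2*O)) = -49 + 7*(4*O²) = -49 + 28*O²)
E(P, H) = 8/9 - H/9 (E(P, H) = 8/9 - (H - 1*0)/9 = 8/9 - (H + 0)/9 = 8/9 - H/9)
G(q, B) = ⅗ (G(q, B) = -3*(-⅕) = ⅗)
(G(E(R(5, 3), -5), 4)*(-18))*r(2/(-1)) = ((⅗)*(-18))*(2/(-1))² = -54*(2*(-1))²/5 = -54/5*(-2)² = -54/5*4 = -216/5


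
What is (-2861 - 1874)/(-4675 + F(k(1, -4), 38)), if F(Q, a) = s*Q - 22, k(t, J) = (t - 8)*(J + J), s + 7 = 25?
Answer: 4735/3689 ≈ 1.2835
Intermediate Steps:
s = 18 (s = -7 + 25 = 18)
k(t, J) = 2*J*(-8 + t) (k(t, J) = (-8 + t)*(2*J) = 2*J*(-8 + t))
F(Q, a) = -22 + 18*Q (F(Q, a) = 18*Q - 22 = -22 + 18*Q)
(-2861 - 1874)/(-4675 + F(k(1, -4), 38)) = (-2861 - 1874)/(-4675 + (-22 + 18*(2*(-4)*(-8 + 1)))) = -4735/(-4675 + (-22 + 18*(2*(-4)*(-7)))) = -4735/(-4675 + (-22 + 18*56)) = -4735/(-4675 + (-22 + 1008)) = -4735/(-4675 + 986) = -4735/(-3689) = -4735*(-1/3689) = 4735/3689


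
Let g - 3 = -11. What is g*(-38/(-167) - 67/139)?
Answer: 47256/23213 ≈ 2.0358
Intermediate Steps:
g = -8 (g = 3 - 11 = -8)
g*(-38/(-167) - 67/139) = -8*(-38/(-167) - 67/139) = -8*(-38*(-1/167) - 67*1/139) = -8*(38/167 - 67/139) = -8*(-5907/23213) = 47256/23213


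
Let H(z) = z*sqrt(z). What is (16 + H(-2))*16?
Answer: 256 - 32*I*sqrt(2) ≈ 256.0 - 45.255*I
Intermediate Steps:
H(z) = z**(3/2)
(16 + H(-2))*16 = (16 + (-2)**(3/2))*16 = (16 - 2*I*sqrt(2))*16 = 256 - 32*I*sqrt(2)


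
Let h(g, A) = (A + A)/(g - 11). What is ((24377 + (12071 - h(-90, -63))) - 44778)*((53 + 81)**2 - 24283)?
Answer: 5323892112/101 ≈ 5.2712e+7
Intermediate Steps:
h(g, A) = 2*A/(-11 + g) (h(g, A) = (2*A)/(-11 + g) = 2*A/(-11 + g))
((24377 + (12071 - h(-90, -63))) - 44778)*((53 + 81)**2 - 24283) = ((24377 + (12071 - 2*(-63)/(-11 - 90))) - 44778)*((53 + 81)**2 - 24283) = ((24377 + (12071 - 2*(-63)/(-101))) - 44778)*(134**2 - 24283) = ((24377 + (12071 - 2*(-63)*(-1)/101)) - 44778)*(17956 - 24283) = ((24377 + (12071 - 1*126/101)) - 44778)*(-6327) = ((24377 + (12071 - 126/101)) - 44778)*(-6327) = ((24377 + 1219045/101) - 44778)*(-6327) = (3681122/101 - 44778)*(-6327) = -841456/101*(-6327) = 5323892112/101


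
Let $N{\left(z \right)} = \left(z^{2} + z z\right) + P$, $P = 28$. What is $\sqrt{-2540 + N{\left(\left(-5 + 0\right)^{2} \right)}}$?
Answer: $i \sqrt{1262} \approx 35.525 i$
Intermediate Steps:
$N{\left(z \right)} = 28 + 2 z^{2}$ ($N{\left(z \right)} = \left(z^{2} + z z\right) + 28 = \left(z^{2} + z^{2}\right) + 28 = 2 z^{2} + 28 = 28 + 2 z^{2}$)
$\sqrt{-2540 + N{\left(\left(-5 + 0\right)^{2} \right)}} = \sqrt{-2540 + \left(28 + 2 \left(\left(-5 + 0\right)^{2}\right)^{2}\right)} = \sqrt{-2540 + \left(28 + 2 \left(\left(-5\right)^{2}\right)^{2}\right)} = \sqrt{-2540 + \left(28 + 2 \cdot 25^{2}\right)} = \sqrt{-2540 + \left(28 + 2 \cdot 625\right)} = \sqrt{-2540 + \left(28 + 1250\right)} = \sqrt{-2540 + 1278} = \sqrt{-1262} = i \sqrt{1262}$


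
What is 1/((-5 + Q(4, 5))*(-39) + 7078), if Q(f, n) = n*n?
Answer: 1/6298 ≈ 0.00015878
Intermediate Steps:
Q(f, n) = n²
1/((-5 + Q(4, 5))*(-39) + 7078) = 1/((-5 + 5²)*(-39) + 7078) = 1/((-5 + 25)*(-39) + 7078) = 1/(20*(-39) + 7078) = 1/(-780 + 7078) = 1/6298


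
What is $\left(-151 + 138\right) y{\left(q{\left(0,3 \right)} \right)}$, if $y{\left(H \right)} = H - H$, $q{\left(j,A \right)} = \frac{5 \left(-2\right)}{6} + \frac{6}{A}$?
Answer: $0$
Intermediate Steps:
$q{\left(j,A \right)} = - \frac{5}{3} + \frac{6}{A}$ ($q{\left(j,A \right)} = \left(-10\right) \frac{1}{6} + \frac{6}{A} = - \frac{5}{3} + \frac{6}{A}$)
$y{\left(H \right)} = 0$
$\left(-151 + 138\right) y{\left(q{\left(0,3 \right)} \right)} = \left(-151 + 138\right) 0 = \left(-13\right) 0 = 0$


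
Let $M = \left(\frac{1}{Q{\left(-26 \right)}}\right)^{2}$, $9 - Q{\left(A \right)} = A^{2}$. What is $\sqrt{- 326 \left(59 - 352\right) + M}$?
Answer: $\frac{\sqrt{42494907503}}{667} \approx 309.06$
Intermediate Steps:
$Q{\left(A \right)} = 9 - A^{2}$
$M = \frac{1}{444889}$ ($M = \left(\frac{1}{9 - \left(-26\right)^{2}}\right)^{2} = \left(\frac{1}{9 - 676}\right)^{2} = \left(\frac{1}{-667}\right)^{2} = \left(- \frac{1}{667}\right)^{2} = \frac{1}{444889} \approx 2.2478 \cdot 10^{-6}$)
$\sqrt{- 326 \left(59 - 352\right) + M} = \sqrt{- 326 \left(59 - 352\right) + \frac{1}{444889}} = \sqrt{\left(-326\right) \left(-293\right) + \frac{1}{444889}} = \sqrt{95518 + \frac{1}{444889}} = \sqrt{\frac{42494907503}{444889}} = \frac{\sqrt{42494907503}}{667}$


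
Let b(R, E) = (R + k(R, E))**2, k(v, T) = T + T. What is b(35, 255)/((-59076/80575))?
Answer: -23932789375/59076 ≈ -4.0512e+5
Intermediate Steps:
k(v, T) = 2*T
b(R, E) = (R + 2*E)**2
b(35, 255)/((-59076/80575)) = (35 + 2*255)**2/((-59076/80575)) = (35 + 510)**2/((-59076*1/80575)) = 545**2/(-59076/80575) = 297025*(-80575/59076) = -23932789375/59076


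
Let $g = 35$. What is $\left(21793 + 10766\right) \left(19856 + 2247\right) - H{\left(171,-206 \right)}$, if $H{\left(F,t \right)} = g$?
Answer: $719651542$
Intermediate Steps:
$H{\left(F,t \right)} = 35$
$\left(21793 + 10766\right) \left(19856 + 2247\right) - H{\left(171,-206 \right)} = \left(21793 + 10766\right) \left(19856 + 2247\right) - 35 = 32559 \cdot 22103 - 35 = 719651577 - 35 = 719651542$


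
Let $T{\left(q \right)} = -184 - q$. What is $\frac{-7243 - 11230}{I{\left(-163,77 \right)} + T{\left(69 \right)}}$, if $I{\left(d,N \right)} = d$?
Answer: $\frac{1421}{32} \approx 44.406$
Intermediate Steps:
$\frac{-7243 - 11230}{I{\left(-163,77 \right)} + T{\left(69 \right)}} = \frac{-7243 - 11230}{-163 - 253} = - \frac{18473}{-163 - 253} = - \frac{18473}{-416} = \left(-18473\right) \left(- \frac{1}{416}\right) = \frac{1421}{32}$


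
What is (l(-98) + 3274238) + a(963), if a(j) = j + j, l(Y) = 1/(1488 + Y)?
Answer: 4553867961/1390 ≈ 3.2762e+6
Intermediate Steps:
a(j) = 2*j
(l(-98) + 3274238) + a(963) = (1/(1488 - 98) + 3274238) + 2*963 = (1/1390 + 3274238) + 1926 = 4551190821/1390 + 1926 = 4553867961/1390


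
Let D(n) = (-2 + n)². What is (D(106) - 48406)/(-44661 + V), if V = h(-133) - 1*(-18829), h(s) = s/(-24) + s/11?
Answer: 9923760/6821377 ≈ 1.4548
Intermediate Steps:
h(s) = 13*s/264 (h(s) = s*(-1/24) + s*(1/11) = -s/24 + s/11 = 13*s/264)
V = 4969127/264 (V = (13/264)*(-133) - 1*(-18829) = -1729/264 + 18829 = 4969127/264 ≈ 18822.)
(D(106) - 48406)/(-44661 + V) = ((-2 + 106)² - 48406)/(-44661 + 4969127/264) = (104² - 48406)/(-6821377/264) = (10816 - 48406)*(-264/6821377) = -37590*(-264/6821377) = 9923760/6821377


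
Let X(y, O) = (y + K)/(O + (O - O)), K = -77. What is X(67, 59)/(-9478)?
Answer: 5/279601 ≈ 1.7883e-5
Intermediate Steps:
X(y, O) = (-77 + y)/O (X(y, O) = (y - 77)/(O + (O - O)) = (-77 + y)/(O + 0) = (-77 + y)/O)
X(67, 59)/(-9478) = ((-77 + 67)/59)/(-9478) = ((1/59)*(-10))*(-1/9478) = -10/59*(-1/9478) = 5/279601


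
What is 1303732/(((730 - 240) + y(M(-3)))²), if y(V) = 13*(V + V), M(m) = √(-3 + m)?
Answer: 325933/(245 + 13*I*√6)² ≈ 5.1623 - 1.365*I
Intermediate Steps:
y(V) = 26*V (y(V) = 13*(2*V) = 26*V)
1303732/(((730 - 240) + y(M(-3)))²) = 1303732/(((730 - 240) + 26*√(-3 - 3))²) = 1303732/((490 + 26*√(-6))²) = 1303732/((490 + 26*(I*√6))²) = 1303732/((490 + 26*I*√6)²) = 1303732/(490 + 26*I*√6)²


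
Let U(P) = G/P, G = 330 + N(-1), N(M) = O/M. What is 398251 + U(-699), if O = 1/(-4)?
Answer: 1113508475/2796 ≈ 3.9825e+5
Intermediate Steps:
O = -1/4 ≈ -0.25000
N(M) = -1/(4*M)
G = 1321/4 (G = 330 - 1/4/(-1) = 330 - 1/4*(-1) = 330 + 1/4 = 1321/4 ≈ 330.25)
U(P) = 1321/(4*P)
398251 + U(-699) = 398251 + (1321/4)/(-699) = 398251 + (1321/4)*(-1/699) = 398251 - 1321/2796 = 1113508475/2796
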